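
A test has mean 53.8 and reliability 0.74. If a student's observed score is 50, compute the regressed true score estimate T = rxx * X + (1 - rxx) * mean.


T_est = rxx * X + (1 - rxx) * mean
T_est = 0.74 * 50 + 0.26 * 53.8
T_est = 37.0 + 13.988
T_est = 50.988

50.988


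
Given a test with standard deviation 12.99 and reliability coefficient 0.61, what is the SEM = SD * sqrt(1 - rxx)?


SEM = SD * sqrt(1 - rxx)
SEM = 12.99 * sqrt(1 - 0.61)
SEM = 12.99 * sqrt(0.39) = 12.99 * 0.6245
SEM = 8.1123

8.1123


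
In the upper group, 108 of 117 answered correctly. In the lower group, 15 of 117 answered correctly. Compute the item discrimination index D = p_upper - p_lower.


p_upper = 108/117 = 0.9231
p_lower = 15/117 = 0.1282
D = 0.9231 - 0.1282 = 0.7949

0.7949


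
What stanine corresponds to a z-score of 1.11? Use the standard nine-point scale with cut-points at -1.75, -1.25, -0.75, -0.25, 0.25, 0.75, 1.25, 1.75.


Stanine boundaries: [-1.75, -1.25, -0.75, -0.25, 0.25, 0.75, 1.25, 1.75]
z = 1.11
Check each boundary:
  z >= -1.75 -> could be stanine 2
  z >= -1.25 -> could be stanine 3
  z >= -0.75 -> could be stanine 4
  z >= -0.25 -> could be stanine 5
  z >= 0.25 -> could be stanine 6
  z >= 0.75 -> could be stanine 7
  z < 1.25
  z < 1.75
Highest qualifying boundary gives stanine = 7

7


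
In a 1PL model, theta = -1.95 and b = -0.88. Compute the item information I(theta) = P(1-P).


P = 1/(1+exp(-(-1.95--0.88))) = 0.2554
I = P*(1-P) = 0.2554 * 0.7446
I = 0.1902

0.1902


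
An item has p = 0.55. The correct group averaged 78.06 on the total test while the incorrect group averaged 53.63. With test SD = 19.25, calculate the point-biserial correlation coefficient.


q = 1 - p = 0.45
rpb = ((M1 - M0) / SD) * sqrt(p * q)
rpb = ((78.06 - 53.63) / 19.25) * sqrt(0.55 * 0.45)
rpb = 0.6314

0.6314


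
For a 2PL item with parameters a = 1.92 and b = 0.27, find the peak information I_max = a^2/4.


For 2PL, max info at theta = b = 0.27
I_max = a^2 / 4 = 1.92^2 / 4
= 3.6864 / 4
I_max = 0.9216

0.9216


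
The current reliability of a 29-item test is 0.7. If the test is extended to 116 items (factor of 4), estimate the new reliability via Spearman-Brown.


r_new = (n * rxx) / (1 + (n-1) * rxx)
r_new = (4 * 0.7) / (1 + 3 * 0.7)
r_new = 2.8 / 3.1
r_new = 0.9032

0.9032


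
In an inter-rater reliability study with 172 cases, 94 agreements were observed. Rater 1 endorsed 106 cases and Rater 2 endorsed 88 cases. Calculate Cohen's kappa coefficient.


P_o = 94/172 = 0.546512
P_e = (106*88 + 66*84) / 29584 = 0.502704
kappa = (P_o - P_e) / (1 - P_e)
kappa = (0.546512 - 0.502704) / (1 - 0.502704)
kappa = 0.0881

0.0881


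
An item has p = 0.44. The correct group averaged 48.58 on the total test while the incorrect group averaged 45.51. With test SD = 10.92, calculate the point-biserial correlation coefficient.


q = 1 - p = 0.56
rpb = ((M1 - M0) / SD) * sqrt(p * q)
rpb = ((48.58 - 45.51) / 10.92) * sqrt(0.44 * 0.56)
rpb = 0.1396

0.1396


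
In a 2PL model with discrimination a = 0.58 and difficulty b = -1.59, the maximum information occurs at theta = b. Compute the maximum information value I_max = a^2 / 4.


For 2PL, max info at theta = b = -1.59
I_max = a^2 / 4 = 0.58^2 / 4
= 0.3364 / 4
I_max = 0.0841

0.0841


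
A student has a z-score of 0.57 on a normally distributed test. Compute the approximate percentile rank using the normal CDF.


CDF(z) = 0.5 * (1 + erf(z/sqrt(2)))
erf(0.4031) = 0.4313
CDF = 0.7157
Percentile rank = 0.7157 * 100 = 71.57

71.57


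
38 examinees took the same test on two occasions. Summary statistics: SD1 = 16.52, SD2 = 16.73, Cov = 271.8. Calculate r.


r = cov(X,Y) / (SD_X * SD_Y)
r = 271.8 / (16.52 * 16.73)
r = 271.8 / 276.3796
r = 0.9834

0.9834


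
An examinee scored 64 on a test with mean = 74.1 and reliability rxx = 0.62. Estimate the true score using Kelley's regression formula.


T_est = rxx * X + (1 - rxx) * mean
T_est = 0.62 * 64 + 0.38 * 74.1
T_est = 39.68 + 28.158
T_est = 67.838

67.838


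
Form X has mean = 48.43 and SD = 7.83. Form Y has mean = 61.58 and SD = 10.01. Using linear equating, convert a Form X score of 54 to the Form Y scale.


slope = SD_Y / SD_X = 10.01 / 7.83 ~ 1.2784
intercept = mean_Y - slope * mean_X = 61.58 - (10.01 / 7.83) * 48.43 ~ -0.3337
Y = slope * X + intercept. To avoid rounding drift from the rounded slope/intercept, evaluate the equivalent form Y = mean_Y + SD_Y * (X - mean_X) / SD_X at full precision:
Y = 61.58 + 10.01 * (54 - 48.43) / 7.83
Y = 61.58 + 10.01 * 5.57 / 7.83
Y = 61.58 + 55.7557 / 7.83
Y = 61.58 + 7.1208
Y = 68.7008

68.7008


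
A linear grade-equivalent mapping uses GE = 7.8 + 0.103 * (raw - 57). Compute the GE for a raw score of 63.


raw - median = 63 - 57 = 6
slope * diff = 0.103 * 6 = 0.618
GE = 7.8 + 0.618
GE = 8.418

8.418


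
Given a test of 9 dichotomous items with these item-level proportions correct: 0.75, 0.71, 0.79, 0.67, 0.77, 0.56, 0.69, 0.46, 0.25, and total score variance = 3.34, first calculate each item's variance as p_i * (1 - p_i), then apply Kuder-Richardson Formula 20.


For each item, compute p_i * q_i:
  Item 1: 0.75 * 0.25 = 0.1875
  Item 2: 0.71 * 0.29 = 0.2059
  Item 3: 0.79 * 0.21 = 0.1659
  Item 4: 0.67 * 0.33 = 0.2211
  Item 5: 0.77 * 0.23 = 0.1771
  Item 6: 0.56 * 0.44 = 0.2464
  Item 7: 0.69 * 0.31 = 0.2139
  Item 8: 0.46 * 0.54 = 0.2484
  Item 9: 0.25 * 0.75 = 0.1875
Sum(p_i * q_i) = 0.1875 + 0.2059 + 0.1659 + 0.2211 + 0.1771 + 0.2464 + 0.2139 + 0.2484 + 0.1875 = 1.8537
KR-20 = (k/(k-1)) * (1 - Sum(p_i*q_i) / Var_total)
= (9/8) * (1 - 1.8537/3.34)
= 1.125 * 0.445
KR-20 = 0.5006

0.5006


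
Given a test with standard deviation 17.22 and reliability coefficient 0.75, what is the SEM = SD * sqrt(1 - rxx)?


SEM = SD * sqrt(1 - rxx)
SEM = 17.22 * sqrt(1 - 0.75)
SEM = 17.22 * sqrt(0.25) = 17.22 * 0.5
SEM = 8.61

8.61


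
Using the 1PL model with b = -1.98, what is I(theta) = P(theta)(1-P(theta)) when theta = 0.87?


P = 1/(1+exp(-(0.87--1.98))) = 0.9453
I = P*(1-P) = 0.9453 * 0.0547
I = 0.0517

0.0517


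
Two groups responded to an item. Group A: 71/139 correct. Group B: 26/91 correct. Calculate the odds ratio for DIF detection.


Odds_A = 71/68 = 1.0441
Odds_B = 26/65 = 0.4
OR = Odds_A / Odds_B = 1.0441 / 0.4
Exactly, OR = (71 * 65) / (68 * 26) = 4615 / 1768
OR = 2.6103

2.6103


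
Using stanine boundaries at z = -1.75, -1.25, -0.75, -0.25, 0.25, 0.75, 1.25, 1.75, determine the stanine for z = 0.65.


Stanine boundaries: [-1.75, -1.25, -0.75, -0.25, 0.25, 0.75, 1.25, 1.75]
z = 0.65
Check each boundary:
  z >= -1.75 -> could be stanine 2
  z >= -1.25 -> could be stanine 3
  z >= -0.75 -> could be stanine 4
  z >= -0.25 -> could be stanine 5
  z >= 0.25 -> could be stanine 6
  z < 0.75
  z < 1.25
  z < 1.75
Highest qualifying boundary gives stanine = 6

6


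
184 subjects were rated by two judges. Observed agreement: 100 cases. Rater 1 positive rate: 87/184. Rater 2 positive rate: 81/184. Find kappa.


P_o = 100/184 = 0.543478
P_e = (87*81 + 97*103) / 33856 = 0.503249
kappa = (P_o - P_e) / (1 - P_e)
kappa = (0.543478 - 0.503249) / (1 - 0.503249)
kappa = 0.081

0.081


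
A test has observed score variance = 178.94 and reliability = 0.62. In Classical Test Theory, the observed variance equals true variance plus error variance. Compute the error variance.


var_true = rxx * var_obs = 0.62 * 178.94 = 110.9428
var_error = var_obs - var_true
var_error = 178.94 - 110.9428
var_error = 67.9972

67.9972


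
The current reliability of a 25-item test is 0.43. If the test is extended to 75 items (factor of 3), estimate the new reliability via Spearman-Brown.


r_new = (n * rxx) / (1 + (n-1) * rxx)
r_new = (3 * 0.43) / (1 + 2 * 0.43)
r_new = 1.29 / 1.86
r_new = 0.6935

0.6935


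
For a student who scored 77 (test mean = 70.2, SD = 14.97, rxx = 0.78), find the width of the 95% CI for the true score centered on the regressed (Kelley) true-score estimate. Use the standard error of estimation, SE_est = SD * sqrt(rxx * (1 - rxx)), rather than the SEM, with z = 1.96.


True score estimate = 0.78*77 + 0.22*70.2 = 75.504
SE_est = SD * sqrt(rxx * (1 - rxx)) = 14.97 * sqrt(0.78 * 0.22) = 14.97 * sqrt(0.1716) = 6.201267
CI = T_est +/- z * SE_est, so width = 2 * z * SE_est = 2 * 1.96 * 6.201267
Width = 24.309

24.309


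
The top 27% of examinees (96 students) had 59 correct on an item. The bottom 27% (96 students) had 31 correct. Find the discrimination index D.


p_upper = 59/96 = 0.6146
p_lower = 31/96 = 0.3229
D = 0.6146 - 0.3229 = 0.2917

0.2917


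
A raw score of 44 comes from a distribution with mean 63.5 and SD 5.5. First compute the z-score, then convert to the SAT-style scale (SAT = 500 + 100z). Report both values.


z = (X - mean) / SD = (44 - 63.5) / 5.5
z = -19.5 / 5.5
z = -3.5455
SAT-scale = SAT = 500 + 100z
Carry z at full precision (z = -19.5 / 5.5) into the conversion:
SAT-scale = 500 + 100 * (-19.5 / 5.5) = 500 + -1950 / 5.5
SAT-scale = 500 + -354.5455
SAT-scale = 145.4545

145.4545


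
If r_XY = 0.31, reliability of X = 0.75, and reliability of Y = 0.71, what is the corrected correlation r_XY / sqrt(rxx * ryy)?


r_corrected = rxy / sqrt(rxx * ryy)
= 0.31 / sqrt(0.75 * 0.71)
= 0.31 / sqrt(0.5325)
= 0.31 / 0.729726
r_corrected = 0.4248

0.4248


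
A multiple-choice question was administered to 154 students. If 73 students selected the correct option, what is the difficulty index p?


Item difficulty p = number correct / total examinees
p = 73 / 154
p = 0.474

0.474


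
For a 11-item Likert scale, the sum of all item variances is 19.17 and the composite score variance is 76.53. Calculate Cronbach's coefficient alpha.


alpha = (k/(k-1)) * (1 - sum(si^2)/s_total^2)
= (11/10) * (1 - 19.17/76.53)
alpha = 0.8245

0.8245


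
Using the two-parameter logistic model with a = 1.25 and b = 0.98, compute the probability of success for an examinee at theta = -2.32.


a*(theta - b) = 1.25 * (-2.32 - 0.98) = -4.125
exp(--4.125) = 61.8678
P = 1 / (1 + 61.8678)
P = 0.0159

0.0159


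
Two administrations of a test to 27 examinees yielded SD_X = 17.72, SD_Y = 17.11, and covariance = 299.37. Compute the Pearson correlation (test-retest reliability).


r = cov(X,Y) / (SD_X * SD_Y)
r = 299.37 / (17.72 * 17.11)
r = 299.37 / 303.1892
r = 0.9874

0.9874


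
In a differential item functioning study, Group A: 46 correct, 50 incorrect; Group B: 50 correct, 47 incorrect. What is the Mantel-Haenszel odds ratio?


Odds_A = 46/50 = 0.92
Odds_B = 50/47 = 1.0638
OR = Odds_A / Odds_B = 0.92 / 1.0638
Exactly, OR = (46 * 47) / (50 * 50) = 2162 / 2500
OR = 0.8648

0.8648


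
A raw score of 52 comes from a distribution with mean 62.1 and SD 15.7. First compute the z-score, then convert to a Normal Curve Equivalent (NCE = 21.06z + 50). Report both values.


z = (X - mean) / SD = (52 - 62.1) / 15.7
z = -10.1 / 15.7
z = -0.6433
NCE = NCE = 21.06z + 50
Carry z at full precision (z = -10.1 / 15.7) into the conversion:
NCE = 21.06 * (-10.1 / 15.7) + 50 = -212.706 / 15.7 + 50
NCE = -13.5482 + 50
NCE = 36.4518

36.4518


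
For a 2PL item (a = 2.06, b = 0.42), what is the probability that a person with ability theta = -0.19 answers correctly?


a*(theta - b) = 2.06 * (-0.19 - 0.42) = -1.2566
exp(--1.2566) = 3.5135
P = 1 / (1 + 3.5135)
P = 0.2216

0.2216


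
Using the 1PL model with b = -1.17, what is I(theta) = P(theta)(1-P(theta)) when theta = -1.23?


P = 1/(1+exp(-(-1.23--1.17))) = 0.485
I = P*(1-P) = 0.485 * 0.515
I = 0.2498

0.2498


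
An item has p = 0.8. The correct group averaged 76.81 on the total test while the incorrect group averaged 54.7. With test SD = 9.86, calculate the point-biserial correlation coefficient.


q = 1 - p = 0.2
rpb = ((M1 - M0) / SD) * sqrt(p * q)
rpb = ((76.81 - 54.7) / 9.86) * sqrt(0.8 * 0.2)
rpb = 0.897

0.897


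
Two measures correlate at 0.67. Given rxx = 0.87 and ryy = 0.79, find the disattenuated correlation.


r_corrected = rxy / sqrt(rxx * ryy)
= 0.67 / sqrt(0.87 * 0.79)
= 0.67 / sqrt(0.6873)
= 0.67 / 0.829036
r_corrected = 0.8082

0.8082


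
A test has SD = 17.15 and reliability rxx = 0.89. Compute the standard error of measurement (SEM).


SEM = SD * sqrt(1 - rxx)
SEM = 17.15 * sqrt(1 - 0.89)
SEM = 17.15 * sqrt(0.11) = 17.15 * 0.331662
SEM = 5.688

5.688


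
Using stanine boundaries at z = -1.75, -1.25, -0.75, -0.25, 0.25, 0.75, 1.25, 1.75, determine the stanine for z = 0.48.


Stanine boundaries: [-1.75, -1.25, -0.75, -0.25, 0.25, 0.75, 1.25, 1.75]
z = 0.48
Check each boundary:
  z >= -1.75 -> could be stanine 2
  z >= -1.25 -> could be stanine 3
  z >= -0.75 -> could be stanine 4
  z >= -0.25 -> could be stanine 5
  z >= 0.25 -> could be stanine 6
  z < 0.75
  z < 1.25
  z < 1.75
Highest qualifying boundary gives stanine = 6

6


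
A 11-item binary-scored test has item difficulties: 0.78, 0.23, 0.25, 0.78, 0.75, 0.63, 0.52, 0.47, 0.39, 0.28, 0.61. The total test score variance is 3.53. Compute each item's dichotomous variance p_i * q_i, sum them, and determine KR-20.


For each item, compute p_i * q_i:
  Item 1: 0.78 * 0.22 = 0.1716
  Item 2: 0.23 * 0.77 = 0.1771
  Item 3: 0.25 * 0.75 = 0.1875
  Item 4: 0.78 * 0.22 = 0.1716
  Item 5: 0.75 * 0.25 = 0.1875
  Item 6: 0.63 * 0.37 = 0.2331
  Item 7: 0.52 * 0.48 = 0.2496
  Item 8: 0.47 * 0.53 = 0.2491
  Item 9: 0.39 * 0.61 = 0.2379
  Item 10: 0.28 * 0.72 = 0.2016
  Item 11: 0.61 * 0.39 = 0.2379
Sum(p_i * q_i) = 0.1716 + 0.1771 + 0.1875 + 0.1716 + 0.1875 + 0.2331 + 0.2496 + 0.2491 + 0.2379 + 0.2016 + 0.2379 = 2.3045
KR-20 = (k/(k-1)) * (1 - Sum(p_i*q_i) / Var_total)
= (11/10) * (1 - 2.3045/3.53)
= 1.1 * 0.3472
KR-20 = 0.3819

0.3819


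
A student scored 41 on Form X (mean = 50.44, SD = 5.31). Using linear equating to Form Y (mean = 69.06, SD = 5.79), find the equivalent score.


slope = SD_Y / SD_X = 5.79 / 5.31 ~ 1.0904
intercept = mean_Y - slope * mean_X = 69.06 - (5.79 / 5.31) * 50.44 ~ 14.0605
Y = slope * X + intercept. To avoid rounding drift from the rounded slope/intercept, evaluate the equivalent form Y = mean_Y + SD_Y * (X - mean_X) / SD_X at full precision:
Y = 69.06 + 5.79 * (41 - 50.44) / 5.31
Y = 69.06 - 5.79 * 9.44 / 5.31
Y = 69.06 - 54.6576 / 5.31
Y = 69.06 - 10.2933
Y = 58.7667

58.7667


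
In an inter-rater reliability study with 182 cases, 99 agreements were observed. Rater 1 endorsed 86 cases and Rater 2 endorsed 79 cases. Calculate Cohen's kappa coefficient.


P_o = 99/182 = 0.543956
P_e = (86*79 + 96*103) / 33124 = 0.503623
kappa = (P_o - P_e) / (1 - P_e)
kappa = (0.543956 - 0.503623) / (1 - 0.503623)
kappa = 0.0813

0.0813


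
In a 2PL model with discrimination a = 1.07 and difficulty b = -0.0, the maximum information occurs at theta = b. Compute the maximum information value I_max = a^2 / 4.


For 2PL, max info at theta = b = -0.0
I_max = a^2 / 4 = 1.07^2 / 4
= 1.1449 / 4
I_max = 0.2862

0.2862


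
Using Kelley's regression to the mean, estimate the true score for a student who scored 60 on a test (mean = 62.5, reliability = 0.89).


T_est = rxx * X + (1 - rxx) * mean
T_est = 0.89 * 60 + 0.11 * 62.5
T_est = 53.4 + 6.875
T_est = 60.275

60.275


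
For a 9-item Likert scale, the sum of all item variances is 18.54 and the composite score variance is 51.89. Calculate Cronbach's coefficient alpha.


alpha = (k/(k-1)) * (1 - sum(si^2)/s_total^2)
= (9/8) * (1 - 18.54/51.89)
alpha = 0.723

0.723


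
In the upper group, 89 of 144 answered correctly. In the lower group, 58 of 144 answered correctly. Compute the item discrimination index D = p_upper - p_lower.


p_upper = 89/144 = 0.6181
p_lower = 58/144 = 0.4028
D = 0.6181 - 0.4028 = 0.2153

0.2153


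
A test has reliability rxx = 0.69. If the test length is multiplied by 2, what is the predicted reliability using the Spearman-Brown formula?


r_new = (n * rxx) / (1 + (n-1) * rxx)
r_new = (2 * 0.69) / (1 + 1 * 0.69)
r_new = 1.38 / 1.69
r_new = 0.8166

0.8166


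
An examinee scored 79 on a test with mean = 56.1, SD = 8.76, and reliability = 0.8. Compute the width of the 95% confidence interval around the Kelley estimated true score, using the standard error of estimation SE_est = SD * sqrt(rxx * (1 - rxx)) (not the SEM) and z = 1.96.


True score estimate = 0.8*79 + 0.2*56.1 = 74.42
SE_est = SD * sqrt(rxx * (1 - rxx)) = 8.76 * sqrt(0.8 * 0.2) = 8.76 * sqrt(0.16) = 3.504
CI = T_est +/- z * SE_est, so width = 2 * z * SE_est = 2 * 1.96 * 3.504
Width = 13.7357

13.7357


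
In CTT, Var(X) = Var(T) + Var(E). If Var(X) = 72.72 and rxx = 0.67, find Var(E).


var_true = rxx * var_obs = 0.67 * 72.72 = 48.7224
var_error = var_obs - var_true
var_error = 72.72 - 48.7224
var_error = 23.9976

23.9976


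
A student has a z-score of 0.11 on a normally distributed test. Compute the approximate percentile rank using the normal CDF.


CDF(z) = 0.5 * (1 + erf(z/sqrt(2)))
erf(0.0778) = 0.0876
CDF = 0.5438
Percentile rank = 0.5438 * 100 = 54.38

54.38


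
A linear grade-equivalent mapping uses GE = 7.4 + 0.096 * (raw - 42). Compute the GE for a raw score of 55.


raw - median = 55 - 42 = 13
slope * diff = 0.096 * 13 = 1.248
GE = 7.4 + 1.248
GE = 8.648

8.648


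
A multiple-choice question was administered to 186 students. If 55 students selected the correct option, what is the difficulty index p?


Item difficulty p = number correct / total examinees
p = 55 / 186
p = 0.2957

0.2957


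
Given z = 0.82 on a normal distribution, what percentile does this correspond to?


CDF(z) = 0.5 * (1 + erf(z/sqrt(2)))
erf(0.5798) = 0.5878
CDF = 0.7939
Percentile rank = 0.7939 * 100 = 79.39

79.39


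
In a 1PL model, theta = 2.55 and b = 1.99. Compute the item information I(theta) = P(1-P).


P = 1/(1+exp(-(2.55-1.99))) = 0.6365
I = P*(1-P) = 0.6365 * 0.3635
I = 0.2314

0.2314


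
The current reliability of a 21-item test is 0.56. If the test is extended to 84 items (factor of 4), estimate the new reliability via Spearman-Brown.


r_new = (n * rxx) / (1 + (n-1) * rxx)
r_new = (4 * 0.56) / (1 + 3 * 0.56)
r_new = 2.24 / 2.68
r_new = 0.8358

0.8358


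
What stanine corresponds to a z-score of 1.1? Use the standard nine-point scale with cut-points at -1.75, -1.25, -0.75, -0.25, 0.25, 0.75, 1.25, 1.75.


Stanine boundaries: [-1.75, -1.25, -0.75, -0.25, 0.25, 0.75, 1.25, 1.75]
z = 1.1
Check each boundary:
  z >= -1.75 -> could be stanine 2
  z >= -1.25 -> could be stanine 3
  z >= -0.75 -> could be stanine 4
  z >= -0.25 -> could be stanine 5
  z >= 0.25 -> could be stanine 6
  z >= 0.75 -> could be stanine 7
  z < 1.25
  z < 1.75
Highest qualifying boundary gives stanine = 7

7


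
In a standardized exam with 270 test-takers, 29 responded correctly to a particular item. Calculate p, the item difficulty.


Item difficulty p = number correct / total examinees
p = 29 / 270
p = 0.1074

0.1074


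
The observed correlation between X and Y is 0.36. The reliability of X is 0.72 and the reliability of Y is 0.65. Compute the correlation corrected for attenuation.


r_corrected = rxy / sqrt(rxx * ryy)
= 0.36 / sqrt(0.72 * 0.65)
= 0.36 / sqrt(0.468)
= 0.36 / 0.684105
r_corrected = 0.5262

0.5262


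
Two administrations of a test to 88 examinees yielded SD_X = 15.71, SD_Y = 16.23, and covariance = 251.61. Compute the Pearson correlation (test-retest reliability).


r = cov(X,Y) / (SD_X * SD_Y)
r = 251.61 / (15.71 * 16.23)
r = 251.61 / 254.9733
r = 0.9868

0.9868


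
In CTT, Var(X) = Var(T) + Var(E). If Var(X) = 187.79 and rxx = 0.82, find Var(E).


var_true = rxx * var_obs = 0.82 * 187.79 = 153.9878
var_error = var_obs - var_true
var_error = 187.79 - 153.9878
var_error = 33.8022

33.8022


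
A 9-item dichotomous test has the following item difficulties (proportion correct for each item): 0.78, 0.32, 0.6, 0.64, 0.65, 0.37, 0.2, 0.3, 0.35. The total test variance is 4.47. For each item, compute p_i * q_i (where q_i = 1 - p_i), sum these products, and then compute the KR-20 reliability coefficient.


For each item, compute p_i * q_i:
  Item 1: 0.78 * 0.22 = 0.1716
  Item 2: 0.32 * 0.68 = 0.2176
  Item 3: 0.6 * 0.4 = 0.24
  Item 4: 0.64 * 0.36 = 0.2304
  Item 5: 0.65 * 0.35 = 0.2275
  Item 6: 0.37 * 0.63 = 0.2331
  Item 7: 0.2 * 0.8 = 0.16
  Item 8: 0.3 * 0.7 = 0.21
  Item 9: 0.35 * 0.65 = 0.2275
Sum(p_i * q_i) = 0.1716 + 0.2176 + 0.24 + 0.2304 + 0.2275 + 0.2331 + 0.16 + 0.21 + 0.2275 = 1.9177
KR-20 = (k/(k-1)) * (1 - Sum(p_i*q_i) / Var_total)
= (9/8) * (1 - 1.9177/4.47)
= 1.125 * 0.571
KR-20 = 0.6424

0.6424


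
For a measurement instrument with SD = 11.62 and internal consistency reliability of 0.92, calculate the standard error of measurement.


SEM = SD * sqrt(1 - rxx)
SEM = 11.62 * sqrt(1 - 0.92)
SEM = 11.62 * sqrt(0.08) = 11.62 * 0.282843
SEM = 3.2866

3.2866


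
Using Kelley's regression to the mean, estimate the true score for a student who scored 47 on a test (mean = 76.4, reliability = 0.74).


T_est = rxx * X + (1 - rxx) * mean
T_est = 0.74 * 47 + 0.26 * 76.4
T_est = 34.78 + 19.864
T_est = 54.644

54.644


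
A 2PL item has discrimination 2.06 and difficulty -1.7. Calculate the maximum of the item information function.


For 2PL, max info at theta = b = -1.7
I_max = a^2 / 4 = 2.06^2 / 4
= 4.2436 / 4
I_max = 1.0609

1.0609


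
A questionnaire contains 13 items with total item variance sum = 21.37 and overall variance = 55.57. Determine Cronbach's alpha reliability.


alpha = (k/(k-1)) * (1 - sum(si^2)/s_total^2)
= (13/12) * (1 - 21.37/55.57)
alpha = 0.6667

0.6667


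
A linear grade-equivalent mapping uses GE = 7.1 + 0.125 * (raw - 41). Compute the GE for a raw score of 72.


raw - median = 72 - 41 = 31
slope * diff = 0.125 * 31 = 3.875
GE = 7.1 + 3.875
GE = 10.975

10.975


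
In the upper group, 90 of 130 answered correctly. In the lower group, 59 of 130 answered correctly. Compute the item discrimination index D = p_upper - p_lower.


p_upper = 90/130 = 0.6923
p_lower = 59/130 = 0.4538
D = 0.6923 - 0.4538 = 0.2385

0.2385


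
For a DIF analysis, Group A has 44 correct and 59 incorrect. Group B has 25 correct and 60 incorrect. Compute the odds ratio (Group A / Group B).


Odds_A = 44/59 = 0.7458
Odds_B = 25/60 = 0.4167
OR = Odds_A / Odds_B = 0.7458 / 0.4167
Exactly, OR = (44 * 60) / (59 * 25) = 2640 / 1475
OR = 1.7898

1.7898


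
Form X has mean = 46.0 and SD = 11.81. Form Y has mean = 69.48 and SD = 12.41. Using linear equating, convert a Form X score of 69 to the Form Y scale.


slope = SD_Y / SD_X = 12.41 / 11.81 ~ 1.0508
intercept = mean_Y - slope * mean_X = 69.48 - (12.41 / 11.81) * 46.0 ~ 21.143
Y = slope * X + intercept. To avoid rounding drift from the rounded slope/intercept, evaluate the equivalent form Y = mean_Y + SD_Y * (X - mean_X) / SD_X at full precision:
Y = 69.48 + 12.41 * (69 - 46.0) / 11.81
Y = 69.48 + 12.41 * 23.0 / 11.81
Y = 69.48 + 285.43 / 11.81
Y = 69.48 + 24.1685
Y = 93.6485

93.6485


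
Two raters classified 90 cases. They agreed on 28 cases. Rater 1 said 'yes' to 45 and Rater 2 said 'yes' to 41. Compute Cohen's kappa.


P_o = 28/90 = 0.311111
P_e = (45*41 + 45*49) / 8100 = 0.5
kappa = (P_o - P_e) / (1 - P_e)
kappa = (0.311111 - 0.5) / (1 - 0.5)
kappa = -0.3778

-0.3778


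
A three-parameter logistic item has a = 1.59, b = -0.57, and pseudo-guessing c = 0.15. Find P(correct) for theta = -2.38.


logit = 1.59*(-2.38 - -0.57) = -2.8779
P* = 1/(1 + exp(--2.8779)) = 0.0533
P = 0.15 + (1 - 0.15) * 0.0533
P = 0.1953

0.1953


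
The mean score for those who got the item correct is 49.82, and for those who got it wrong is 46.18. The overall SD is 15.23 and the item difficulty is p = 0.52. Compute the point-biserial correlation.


q = 1 - p = 0.48
rpb = ((M1 - M0) / SD) * sqrt(p * q)
rpb = ((49.82 - 46.18) / 15.23) * sqrt(0.52 * 0.48)
rpb = 0.1194

0.1194


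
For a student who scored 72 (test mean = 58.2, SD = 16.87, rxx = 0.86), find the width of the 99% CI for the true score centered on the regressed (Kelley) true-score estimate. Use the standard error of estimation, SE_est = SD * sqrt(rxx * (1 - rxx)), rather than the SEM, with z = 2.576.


True score estimate = 0.86*72 + 0.14*58.2 = 70.068
SE_est = SD * sqrt(rxx * (1 - rxx)) = 16.87 * sqrt(0.86 * 0.14) = 16.87 * sqrt(0.1204) = 5.853671
CI = T_est +/- z * SE_est, so width = 2 * z * SE_est = 2 * 2.576 * 5.853671
Width = 30.1581

30.1581


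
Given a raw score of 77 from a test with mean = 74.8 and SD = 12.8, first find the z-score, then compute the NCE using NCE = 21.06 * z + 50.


z = (X - mean) / SD = (77 - 74.8) / 12.8
z = 2.2 / 12.8
z = 0.1719
NCE = NCE = 21.06z + 50
Carry z at full precision (z = 2.2 / 12.8) into the conversion:
NCE = 21.06 * (2.2 / 12.8) + 50 = 46.332 / 12.8 + 50
NCE = 3.6197 + 50
NCE = 53.6197

53.6197


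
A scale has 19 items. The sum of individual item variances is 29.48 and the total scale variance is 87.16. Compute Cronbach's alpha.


alpha = (k/(k-1)) * (1 - sum(si^2)/s_total^2)
= (19/18) * (1 - 29.48/87.16)
alpha = 0.6985

0.6985


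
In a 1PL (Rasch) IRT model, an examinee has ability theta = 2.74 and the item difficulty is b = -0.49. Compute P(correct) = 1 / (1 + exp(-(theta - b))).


theta - b = 2.74 - -0.49 = 3.23
exp(-(theta - b)) = exp(-3.23) = 0.0396
P = 1 / (1 + 0.0396)
P = 0.9619

0.9619


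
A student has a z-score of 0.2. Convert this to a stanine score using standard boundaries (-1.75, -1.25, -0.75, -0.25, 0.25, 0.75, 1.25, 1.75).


Stanine boundaries: [-1.75, -1.25, -0.75, -0.25, 0.25, 0.75, 1.25, 1.75]
z = 0.2
Check each boundary:
  z >= -1.75 -> could be stanine 2
  z >= -1.25 -> could be stanine 3
  z >= -0.75 -> could be stanine 4
  z >= -0.25 -> could be stanine 5
  z < 0.25
  z < 0.75
  z < 1.25
  z < 1.75
Highest qualifying boundary gives stanine = 5

5


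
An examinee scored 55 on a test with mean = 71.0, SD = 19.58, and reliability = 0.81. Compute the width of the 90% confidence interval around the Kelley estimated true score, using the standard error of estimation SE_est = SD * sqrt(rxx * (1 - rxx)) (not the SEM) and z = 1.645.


True score estimate = 0.81*55 + 0.19*71.0 = 58.04
SE_est = SD * sqrt(rxx * (1 - rxx)) = 19.58 * sqrt(0.81 * 0.19) = 19.58 * sqrt(0.1539) = 7.681252
CI = T_est +/- z * SE_est, so width = 2 * z * SE_est = 2 * 1.645 * 7.681252
Width = 25.2713

25.2713


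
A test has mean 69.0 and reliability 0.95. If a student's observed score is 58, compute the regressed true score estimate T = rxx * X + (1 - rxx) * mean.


T_est = rxx * X + (1 - rxx) * mean
T_est = 0.95 * 58 + 0.05 * 69.0
T_est = 55.1 + 3.45
T_est = 58.55

58.55


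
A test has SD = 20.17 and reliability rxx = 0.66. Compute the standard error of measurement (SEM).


SEM = SD * sqrt(1 - rxx)
SEM = 20.17 * sqrt(1 - 0.66)
SEM = 20.17 * sqrt(0.34) = 20.17 * 0.583095
SEM = 11.761

11.761


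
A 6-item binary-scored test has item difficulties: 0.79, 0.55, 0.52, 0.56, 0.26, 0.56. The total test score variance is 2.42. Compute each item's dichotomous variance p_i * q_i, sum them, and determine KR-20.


For each item, compute p_i * q_i:
  Item 1: 0.79 * 0.21 = 0.1659
  Item 2: 0.55 * 0.45 = 0.2475
  Item 3: 0.52 * 0.48 = 0.2496
  Item 4: 0.56 * 0.44 = 0.2464
  Item 5: 0.26 * 0.74 = 0.1924
  Item 6: 0.56 * 0.44 = 0.2464
Sum(p_i * q_i) = 0.1659 + 0.2475 + 0.2496 + 0.2464 + 0.1924 + 0.2464 = 1.3482
KR-20 = (k/(k-1)) * (1 - Sum(p_i*q_i) / Var_total)
= (6/5) * (1 - 1.3482/2.42)
= 1.2 * 0.4429
KR-20 = 0.5315

0.5315


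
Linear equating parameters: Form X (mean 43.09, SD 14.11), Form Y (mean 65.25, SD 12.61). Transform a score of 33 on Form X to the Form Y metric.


slope = SD_Y / SD_X = 12.61 / 14.11 ~ 0.8937
intercept = mean_Y - slope * mean_X = 65.25 - (12.61 / 14.11) * 43.09 ~ 26.7408
Y = slope * X + intercept. To avoid rounding drift from the rounded slope/intercept, evaluate the equivalent form Y = mean_Y + SD_Y * (X - mean_X) / SD_X at full precision:
Y = 65.25 + 12.61 * (33 - 43.09) / 14.11
Y = 65.25 - 12.61 * 10.09 / 14.11
Y = 65.25 - 127.2349 / 14.11
Y = 65.25 - 9.0174
Y = 56.2326

56.2326


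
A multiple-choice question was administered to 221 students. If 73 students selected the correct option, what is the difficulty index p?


Item difficulty p = number correct / total examinees
p = 73 / 221
p = 0.3303

0.3303


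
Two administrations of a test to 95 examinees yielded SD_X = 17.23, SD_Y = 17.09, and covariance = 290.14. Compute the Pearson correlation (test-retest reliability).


r = cov(X,Y) / (SD_X * SD_Y)
r = 290.14 / (17.23 * 17.09)
r = 290.14 / 294.4607
r = 0.9853

0.9853


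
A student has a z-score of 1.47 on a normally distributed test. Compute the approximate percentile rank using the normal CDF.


CDF(z) = 0.5 * (1 + erf(z/sqrt(2)))
erf(1.0394) = 0.8584
CDF = 0.9292
Percentile rank = 0.9292 * 100 = 92.92

92.92


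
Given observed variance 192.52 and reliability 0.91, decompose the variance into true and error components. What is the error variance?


var_true = rxx * var_obs = 0.91 * 192.52 = 175.1932
var_error = var_obs - var_true
var_error = 192.52 - 175.1932
var_error = 17.3268

17.3268


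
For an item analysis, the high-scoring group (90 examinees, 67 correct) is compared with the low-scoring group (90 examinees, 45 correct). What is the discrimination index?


p_upper = 67/90 = 0.7444
p_lower = 45/90 = 0.5
D = 0.7444 - 0.5 = 0.2444

0.2444


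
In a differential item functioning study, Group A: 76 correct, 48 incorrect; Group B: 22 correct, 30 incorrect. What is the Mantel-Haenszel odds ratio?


Odds_A = 76/48 = 1.5833
Odds_B = 22/30 = 0.7333
OR = Odds_A / Odds_B = 1.5833 / 0.7333
Exactly, OR = (76 * 30) / (48 * 22) = 2280 / 1056
OR = 2.1591

2.1591


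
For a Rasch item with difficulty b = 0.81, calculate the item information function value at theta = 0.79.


P = 1/(1+exp(-(0.79-0.81))) = 0.495
I = P*(1-P) = 0.495 * 0.505
I = 0.25

0.25


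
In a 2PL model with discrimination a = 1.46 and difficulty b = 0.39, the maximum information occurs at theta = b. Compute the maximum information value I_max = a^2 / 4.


For 2PL, max info at theta = b = 0.39
I_max = a^2 / 4 = 1.46^2 / 4
= 2.1316 / 4
I_max = 0.5329

0.5329


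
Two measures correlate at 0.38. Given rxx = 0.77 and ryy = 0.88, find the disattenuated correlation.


r_corrected = rxy / sqrt(rxx * ryy)
= 0.38 / sqrt(0.77 * 0.88)
= 0.38 / sqrt(0.6776)
= 0.38 / 0.823165
r_corrected = 0.4616

0.4616


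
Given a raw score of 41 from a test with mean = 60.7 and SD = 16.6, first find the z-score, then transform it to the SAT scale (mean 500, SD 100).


z = (X - mean) / SD = (41 - 60.7) / 16.6
z = -19.7 / 16.6
z = -1.1867
SAT-scale = SAT = 500 + 100z
Carry z at full precision (z = -19.7 / 16.6) into the conversion:
SAT-scale = 500 + 100 * (-19.7 / 16.6) = 500 + -1970 / 16.6
SAT-scale = 500 + -118.6747
SAT-scale = 381.3253

381.3253


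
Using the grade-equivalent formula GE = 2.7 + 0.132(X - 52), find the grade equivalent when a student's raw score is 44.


raw - median = 44 - 52 = -8
slope * diff = 0.132 * -8 = -1.056
GE = 2.7 + -1.056
GE = 1.644

1.644


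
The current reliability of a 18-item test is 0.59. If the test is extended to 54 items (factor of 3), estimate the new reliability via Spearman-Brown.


r_new = (n * rxx) / (1 + (n-1) * rxx)
r_new = (3 * 0.59) / (1 + 2 * 0.59)
r_new = 1.77 / 2.18
r_new = 0.8119

0.8119


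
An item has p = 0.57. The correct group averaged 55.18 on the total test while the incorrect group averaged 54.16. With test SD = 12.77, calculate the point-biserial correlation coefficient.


q = 1 - p = 0.43
rpb = ((M1 - M0) / SD) * sqrt(p * q)
rpb = ((55.18 - 54.16) / 12.77) * sqrt(0.57 * 0.43)
rpb = 0.0395

0.0395


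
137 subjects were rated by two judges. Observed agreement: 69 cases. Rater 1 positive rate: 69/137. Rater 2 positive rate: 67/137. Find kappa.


P_o = 69/137 = 0.50365
P_e = (69*67 + 68*70) / 18769 = 0.49992
kappa = (P_o - P_e) / (1 - P_e)
kappa = (0.50365 - 0.49992) / (1 - 0.49992)
kappa = 0.0075

0.0075


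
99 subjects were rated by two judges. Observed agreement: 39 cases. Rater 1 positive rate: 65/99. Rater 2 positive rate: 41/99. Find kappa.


P_o = 39/99 = 0.393939
P_e = (65*41 + 34*58) / 9801 = 0.473115
kappa = (P_o - P_e) / (1 - P_e)
kappa = (0.393939 - 0.473115) / (1 - 0.473115)
kappa = -0.1503

-0.1503


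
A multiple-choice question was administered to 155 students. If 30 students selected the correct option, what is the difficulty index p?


Item difficulty p = number correct / total examinees
p = 30 / 155
p = 0.1935

0.1935


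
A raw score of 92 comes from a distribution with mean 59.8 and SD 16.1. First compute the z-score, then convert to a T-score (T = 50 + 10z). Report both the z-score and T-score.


z = (X - mean) / SD = (92 - 59.8) / 16.1
z = 32.2 / 16.1
z = 2.0
T-score = T = 50 + 10z
Carry z at full precision (z = 32.2 / 16.1) into the conversion:
T-score = 50 + 10 * (32.2 / 16.1) = 50 + 322 / 16.1
T-score = 50 + 20.0
T-score = 70.0

70.0


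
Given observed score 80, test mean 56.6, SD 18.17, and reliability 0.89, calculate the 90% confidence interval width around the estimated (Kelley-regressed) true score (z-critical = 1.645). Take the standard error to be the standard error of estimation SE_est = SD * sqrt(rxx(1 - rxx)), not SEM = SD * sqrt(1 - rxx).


True score estimate = 0.89*80 + 0.11*56.6 = 77.426
SE_est = SD * sqrt(rxx * (1 - rxx)) = 18.17 * sqrt(0.89 * 0.11) = 18.17 * sqrt(0.0979) = 5.685207
CI = T_est +/- z * SE_est, so width = 2 * z * SE_est = 2 * 1.645 * 5.685207
Width = 18.7043

18.7043


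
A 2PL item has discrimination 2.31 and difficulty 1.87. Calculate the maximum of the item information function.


For 2PL, max info at theta = b = 1.87
I_max = a^2 / 4 = 2.31^2 / 4
= 5.3361 / 4
I_max = 1.334

1.334


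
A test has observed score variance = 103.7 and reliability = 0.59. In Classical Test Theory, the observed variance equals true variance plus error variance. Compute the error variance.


var_true = rxx * var_obs = 0.59 * 103.7 = 61.183
var_error = var_obs - var_true
var_error = 103.7 - 61.183
var_error = 42.517

42.517


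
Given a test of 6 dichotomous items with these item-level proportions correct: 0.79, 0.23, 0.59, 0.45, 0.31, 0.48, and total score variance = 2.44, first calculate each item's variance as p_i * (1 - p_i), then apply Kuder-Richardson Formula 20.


For each item, compute p_i * q_i:
  Item 1: 0.79 * 0.21 = 0.1659
  Item 2: 0.23 * 0.77 = 0.1771
  Item 3: 0.59 * 0.41 = 0.2419
  Item 4: 0.45 * 0.55 = 0.2475
  Item 5: 0.31 * 0.69 = 0.2139
  Item 6: 0.48 * 0.52 = 0.2496
Sum(p_i * q_i) = 0.1659 + 0.1771 + 0.2419 + 0.2475 + 0.2139 + 0.2496 = 1.2959
KR-20 = (k/(k-1)) * (1 - Sum(p_i*q_i) / Var_total)
= (6/5) * (1 - 1.2959/2.44)
= 1.2 * 0.4689
KR-20 = 0.5627

0.5627


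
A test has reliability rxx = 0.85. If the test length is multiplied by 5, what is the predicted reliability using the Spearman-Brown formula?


r_new = (n * rxx) / (1 + (n-1) * rxx)
r_new = (5 * 0.85) / (1 + 4 * 0.85)
r_new = 4.25 / 4.4
r_new = 0.9659

0.9659


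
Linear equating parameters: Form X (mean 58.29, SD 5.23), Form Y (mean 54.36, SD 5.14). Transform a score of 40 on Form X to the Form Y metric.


slope = SD_Y / SD_X = 5.14 / 5.23 ~ 0.9828
intercept = mean_Y - slope * mean_X = 54.36 - (5.14 / 5.23) * 58.29 ~ -2.9269
Y = slope * X + intercept. To avoid rounding drift from the rounded slope/intercept, evaluate the equivalent form Y = mean_Y + SD_Y * (X - mean_X) / SD_X at full precision:
Y = 54.36 + 5.14 * (40 - 58.29) / 5.23
Y = 54.36 - 5.14 * 18.29 / 5.23
Y = 54.36 - 94.0106 / 5.23
Y = 54.36 - 17.9753
Y = 36.3847

36.3847


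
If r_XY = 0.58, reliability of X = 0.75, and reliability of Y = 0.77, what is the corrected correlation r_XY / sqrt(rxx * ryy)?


r_corrected = rxy / sqrt(rxx * ryy)
= 0.58 / sqrt(0.75 * 0.77)
= 0.58 / sqrt(0.5775)
= 0.58 / 0.759934
r_corrected = 0.7632

0.7632


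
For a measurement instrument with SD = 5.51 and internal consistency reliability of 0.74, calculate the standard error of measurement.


SEM = SD * sqrt(1 - rxx)
SEM = 5.51 * sqrt(1 - 0.74)
SEM = 5.51 * sqrt(0.26) = 5.51 * 0.509902
SEM = 2.8096

2.8096


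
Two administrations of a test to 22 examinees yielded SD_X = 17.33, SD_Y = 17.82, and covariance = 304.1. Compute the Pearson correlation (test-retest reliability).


r = cov(X,Y) / (SD_X * SD_Y)
r = 304.1 / (17.33 * 17.82)
r = 304.1 / 308.8206
r = 0.9847

0.9847


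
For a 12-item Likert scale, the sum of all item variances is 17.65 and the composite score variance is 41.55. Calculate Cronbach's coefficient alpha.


alpha = (k/(k-1)) * (1 - sum(si^2)/s_total^2)
= (12/11) * (1 - 17.65/41.55)
alpha = 0.6275

0.6275


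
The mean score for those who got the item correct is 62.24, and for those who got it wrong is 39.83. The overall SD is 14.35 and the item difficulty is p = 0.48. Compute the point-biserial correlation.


q = 1 - p = 0.52
rpb = ((M1 - M0) / SD) * sqrt(p * q)
rpb = ((62.24 - 39.83) / 14.35) * sqrt(0.48 * 0.52)
rpb = 0.7802

0.7802


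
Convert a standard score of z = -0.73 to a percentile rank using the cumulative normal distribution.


CDF(z) = 0.5 * (1 + erf(z/sqrt(2)))
erf(-0.5162) = -0.5346
CDF = 0.2327
Percentile rank = 0.2327 * 100 = 23.27

23.27


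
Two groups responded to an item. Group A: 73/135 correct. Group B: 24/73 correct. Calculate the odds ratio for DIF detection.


Odds_A = 73/62 = 1.1774
Odds_B = 24/49 = 0.4898
OR = Odds_A / Odds_B = 1.1774 / 0.4898
Exactly, OR = (73 * 49) / (62 * 24) = 3577 / 1488
OR = 2.4039

2.4039


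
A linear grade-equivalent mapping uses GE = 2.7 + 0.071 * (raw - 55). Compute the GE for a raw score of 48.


raw - median = 48 - 55 = -7
slope * diff = 0.071 * -7 = -0.497
GE = 2.7 + -0.497
GE = 2.203

2.203


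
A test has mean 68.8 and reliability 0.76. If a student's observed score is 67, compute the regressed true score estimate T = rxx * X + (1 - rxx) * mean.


T_est = rxx * X + (1 - rxx) * mean
T_est = 0.76 * 67 + 0.24 * 68.8
T_est = 50.92 + 16.512
T_est = 67.432

67.432


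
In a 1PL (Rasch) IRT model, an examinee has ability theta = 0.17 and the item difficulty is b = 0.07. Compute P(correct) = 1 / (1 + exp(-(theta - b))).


theta - b = 0.17 - 0.07 = 0.1
exp(-(theta - b)) = exp(-0.1) = 0.9048
P = 1 / (1 + 0.9048)
P = 0.525

0.525


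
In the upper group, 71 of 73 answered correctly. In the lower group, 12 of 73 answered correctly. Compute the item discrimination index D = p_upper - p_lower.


p_upper = 71/73 = 0.9726
p_lower = 12/73 = 0.1644
D = 0.9726 - 0.1644 = 0.8082

0.8082


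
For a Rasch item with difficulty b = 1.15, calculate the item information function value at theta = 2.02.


P = 1/(1+exp(-(2.02-1.15))) = 0.7047
I = P*(1-P) = 0.7047 * 0.2953
I = 0.2081

0.2081


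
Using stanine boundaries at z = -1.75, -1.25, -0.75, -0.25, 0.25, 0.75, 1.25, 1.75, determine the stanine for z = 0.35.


Stanine boundaries: [-1.75, -1.25, -0.75, -0.25, 0.25, 0.75, 1.25, 1.75]
z = 0.35
Check each boundary:
  z >= -1.75 -> could be stanine 2
  z >= -1.25 -> could be stanine 3
  z >= -0.75 -> could be stanine 4
  z >= -0.25 -> could be stanine 5
  z >= 0.25 -> could be stanine 6
  z < 0.75
  z < 1.25
  z < 1.75
Highest qualifying boundary gives stanine = 6

6


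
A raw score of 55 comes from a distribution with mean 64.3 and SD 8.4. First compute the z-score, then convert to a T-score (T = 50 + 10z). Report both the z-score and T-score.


z = (X - mean) / SD = (55 - 64.3) / 8.4
z = -9.3 / 8.4
z = -1.1071
T-score = T = 50 + 10z
Carry z at full precision (z = -9.3 / 8.4) into the conversion:
T-score = 50 + 10 * (-9.3 / 8.4) = 50 + -93 / 8.4
T-score = 50 + -11.0714
T-score = 38.9286

38.9286


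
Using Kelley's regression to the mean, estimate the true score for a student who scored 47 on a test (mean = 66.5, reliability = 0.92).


T_est = rxx * X + (1 - rxx) * mean
T_est = 0.92 * 47 + 0.08 * 66.5
T_est = 43.24 + 5.32
T_est = 48.56

48.56
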